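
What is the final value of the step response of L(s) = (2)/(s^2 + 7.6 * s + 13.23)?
FVT: lim_{t→∞} y(t) = lim_{s→0} s*Y(s) where Y(s) = L(s)/s.
= lim_{s→0} L(s) = L(0) = num(0)/den(0) = 2/13.23 = 0.1512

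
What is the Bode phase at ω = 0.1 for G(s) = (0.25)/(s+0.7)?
Substitute s = j*0.1: G(j0.1) = 0.35 - 0.05j.
∠G(j0.1) = atan2(Im, Re) = atan2(-0.05, 0.35) = -8.13°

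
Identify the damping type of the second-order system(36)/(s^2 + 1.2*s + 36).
Standard form: ωn²/(s²+2ζωn·s+ωn²) gives ωn=6, ζ=0.1.
Underdamped (ζ = 0.1 < 1)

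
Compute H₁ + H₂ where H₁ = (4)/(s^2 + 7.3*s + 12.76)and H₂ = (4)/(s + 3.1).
Parallel: H = H₁ + H₂ = (n₁·d₂ + n₂·d₁)/(d₁·d₂).
n₁·d₂ = 4*s + 12.4. n₂·d₁ = 4*s^2 + 29.2*s + 51.04. Sum = 4*s^2 + 33.2*s + 63.44. d₁·d₂ = s^3 + 10.4*s^2 + 35.39*s + 39.556.
H(s) = (4*s^2 + 33.2*s + 63.44)/(s^3 + 10.4*s^2 + 35.39*s + 39.556)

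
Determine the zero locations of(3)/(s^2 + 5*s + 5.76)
Numerator is a nonzero constant (3) → Zeros: none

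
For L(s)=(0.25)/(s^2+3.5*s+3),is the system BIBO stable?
Denominator: s^2 + 3.5*s + 3 = (s + 2)(s + 1.5). Poles: -1.5, -2. All Re(p)<0: Yes (stable)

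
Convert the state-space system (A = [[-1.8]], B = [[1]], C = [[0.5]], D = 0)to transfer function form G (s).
G(s) = C(sI - A)⁻¹B + D.
Characteristic polynomial det(sI - A) = s + 1.8.
Numerator from C·adj(sI-A)·B + D·det(sI-A) = 0.5.
G(s) = (0.5)/(s + 1.8)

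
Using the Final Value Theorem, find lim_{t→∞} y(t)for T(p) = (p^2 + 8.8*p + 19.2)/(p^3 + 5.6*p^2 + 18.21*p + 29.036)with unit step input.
FVT: lim_{t→∞} y(t) = lim_{p→0} p*Y(p) where Y(p) = T(p)/p.
= lim_{p→0} T(p) = T(0) = num(0)/den(0) = 19.2/29.036 = 0.6612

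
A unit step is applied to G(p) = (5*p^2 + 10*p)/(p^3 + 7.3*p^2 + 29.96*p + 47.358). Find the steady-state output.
FVT: lim_{t→∞} y(t) = lim_{p→0} p*Y(p) where Y(p) = G(p)/p.
= lim_{p→0} G(p) = G(0) = num(0)/den(0) = 0/47.358 = 0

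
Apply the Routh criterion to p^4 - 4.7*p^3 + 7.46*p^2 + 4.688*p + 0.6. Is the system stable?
Routh array:
p^4: [1, 7.46, 0.6]; p^3: [-4.7, 4.688]; p^2: [8.45745, 0.6]; p^1: [5.02143]; p^0: [0.6]
First column: [1, -4.7, 8.45745, 5.02143, 0.6]. Sign changes = 2.
No, unstable (2 RHP root(s))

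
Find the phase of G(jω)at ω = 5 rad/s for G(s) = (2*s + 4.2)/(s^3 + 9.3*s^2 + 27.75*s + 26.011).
Substitute s = j*5: G(j5) = -0.0170397 - 0.0495634j.
∠G(j5) = atan2(Im, Re) = atan2(-0.0495634, -0.0170397) = -108.97°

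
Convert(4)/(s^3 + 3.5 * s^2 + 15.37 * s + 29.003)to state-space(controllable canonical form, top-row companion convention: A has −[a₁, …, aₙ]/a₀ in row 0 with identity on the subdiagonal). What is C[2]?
Reachable canonical form: C = numerator coefficients (right-aligned, zero-padded to length n).
num = 4, C = [[0, 0, 4]].
C[2] = 4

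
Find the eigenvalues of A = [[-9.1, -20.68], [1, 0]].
Eigenvalues solve det(λI - A) = 0.
Characteristic polynomial: λ^2 + 9.1*λ + 20.68 = 0.
Factor: (λ + 4.4)(λ + 4.7) = 0.
Roots: -4.4, -4.7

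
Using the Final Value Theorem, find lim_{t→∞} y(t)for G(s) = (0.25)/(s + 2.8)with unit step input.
FVT: lim_{t→∞} y(t) = lim_{s→0} s*Y(s) where Y(s) = G(s)/s.
= lim_{s→0} G(s) = G(0) = num(0)/den(0) = 0.25/2.8 = 0.08929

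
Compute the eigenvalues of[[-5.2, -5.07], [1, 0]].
Eigenvalues solve det(λI - A) = 0.
Characteristic polynomial: λ^2 + 5.2*λ + 5.07 = 0.
Factor: (λ + 3.9)(λ + 1.3) = 0.
Roots: -1.3, -3.9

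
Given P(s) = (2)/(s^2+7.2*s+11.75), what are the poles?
Set denominator = 0: s^2 + 7.2*s + 11.75 = (s + 2.5)(s + 4.7) = 0 → Poles: -2.5, -4.7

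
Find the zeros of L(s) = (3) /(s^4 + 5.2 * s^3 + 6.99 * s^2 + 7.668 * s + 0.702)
Numerator is a nonzero constant (3) → Zeros: none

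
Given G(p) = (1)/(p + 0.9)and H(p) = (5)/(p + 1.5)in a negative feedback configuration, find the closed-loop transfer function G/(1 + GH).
Closed-loop T = G/(1+GH).
Numerator: G_num * H_den = p + 1.5.
Denominator: G_den * H_den + G_num * H_num = (p^2 + 2.4*p + 1.35) + (5) = p^2 + 2.4*p + 6.35.
T(p) = (p + 1.5)/(p^2 + 2.4*p + 6.35)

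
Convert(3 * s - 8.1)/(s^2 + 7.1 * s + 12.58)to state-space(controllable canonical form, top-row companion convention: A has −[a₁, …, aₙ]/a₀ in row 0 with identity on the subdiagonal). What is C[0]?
Reachable canonical form: C = numerator coefficients (right-aligned, zero-padded to length n).
num = 3*s - 8.1, C = [[3, -8.1]].
C[0] = 3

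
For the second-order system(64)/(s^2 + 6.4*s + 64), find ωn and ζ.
Standard form: ωn²/(s²+2ζωn·s+ωn²).
const=64=ωn² → ωn=8, s coeff=6.4=2ζωn → ζ=0.4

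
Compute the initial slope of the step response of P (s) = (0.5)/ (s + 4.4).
IVT: y'(0⁺) = lim_{s→∞} s²·Y(s) = lim_{s→∞} s·P(s).
deg(num) = 0, deg(den) = 1, relative degree = 1, so s·P(s) → (leading num)/(leading den) = 0.5/1 = 0.5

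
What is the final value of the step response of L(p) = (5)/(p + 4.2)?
FVT: lim_{t→∞} y(t) = lim_{p→0} p*Y(p) where Y(p) = L(p)/p.
= lim_{p→0} L(p) = L(0) = num(0)/den(0) = 5/4.2 = 1.19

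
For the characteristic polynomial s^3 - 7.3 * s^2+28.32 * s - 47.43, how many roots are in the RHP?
s^3 - 7.3*s^2 + 28.32*s - 47.43 = (s - 3.1)(s^2 - 4.2*s + 15.3). Poles: 2.1 + 3.3j, 2.1 - 3.3j, 3.1. RHP poles (Re>0): 3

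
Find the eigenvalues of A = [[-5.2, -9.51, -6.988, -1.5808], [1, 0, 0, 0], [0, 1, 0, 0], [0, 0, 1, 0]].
Eigenvalues solve det(λI - A) = 0.
Characteristic polynomial: λ^4 + 5.2*λ^3 + 9.51*λ^2 + 6.988*λ + 1.5808 = 0.
Factor: (λ + 0.4)(λ + 1.3)(λ + 1.9)(λ + 1.6) = 0.
Roots: -0.4, -1.3, -1.6, -1.9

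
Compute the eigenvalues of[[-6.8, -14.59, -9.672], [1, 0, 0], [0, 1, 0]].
Eigenvalues solve det(λI - A) = 0.
Characteristic polynomial: λ^3 + 6.8*λ^2 + 14.59*λ + 9.672 = 0.
Factor: (λ + 1.3)(λ + 2.4)(λ + 3.1) = 0.
Roots: -1.3, -2.4, -3.1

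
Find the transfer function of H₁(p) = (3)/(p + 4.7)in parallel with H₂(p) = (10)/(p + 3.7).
Parallel: H = H₁ + H₂ = (n₁·d₂ + n₂·d₁)/(d₁·d₂).
n₁·d₂ = 3*p + 11.1. n₂·d₁ = 10*p + 47. Sum = 13*p + 58.1. d₁·d₂ = p^2 + 8.4*p + 17.39.
H(p) = (13*p + 58.1)/(p^2 + 8.4*p + 17.39)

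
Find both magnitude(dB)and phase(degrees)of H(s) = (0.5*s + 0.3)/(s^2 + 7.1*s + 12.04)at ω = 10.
Substitute s = j*10: H(j10) = 0.0257171 - 0.0360856j.
|H| = 20*log₁₀(sqrt(Re²+Im²)) = -27.07 dB.
∠H = atan2(Im, Re) = -54.52°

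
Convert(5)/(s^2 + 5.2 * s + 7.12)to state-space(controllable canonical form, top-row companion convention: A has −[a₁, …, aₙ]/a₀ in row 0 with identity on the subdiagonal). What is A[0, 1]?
Reachable canonical form for den = s^2 + 5.2*s + 7.12: top row of A = -[a₁,a₂,...,aₙ]/a₀, ones on the subdiagonal, zeros elsewhere.
A = [[-5.2, -7.12], [1, 0]].
A[0,1] = -7.12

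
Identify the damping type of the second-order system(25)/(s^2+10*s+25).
Standard form: ωn²/(s²+2ζωn·s+ωn²) gives ωn=5, ζ=1.
Critically damped (ζ = 1)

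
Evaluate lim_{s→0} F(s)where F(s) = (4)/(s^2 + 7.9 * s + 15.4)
DC gain = F(0) = num(0)/den(0) = 4/15.4 = 0.2597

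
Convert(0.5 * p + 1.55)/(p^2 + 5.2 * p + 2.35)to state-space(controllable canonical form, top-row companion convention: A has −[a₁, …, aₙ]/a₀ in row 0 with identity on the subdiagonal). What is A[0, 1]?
Reachable canonical form for den = p^2 + 5.2*p + 2.35: top row of A = -[a₁,a₂,...,aₙ]/a₀, ones on the subdiagonal, zeros elsewhere.
A = [[-5.2, -2.35], [1, 0]].
A[0,1] = -2.35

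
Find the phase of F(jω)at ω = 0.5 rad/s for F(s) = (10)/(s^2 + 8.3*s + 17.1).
Substitute s = j*0.5: F(j0.5) = 0.559531 - 0.137807j.
∠F(j0.5) = atan2(Im, Re) = atan2(-0.137807, 0.559531) = -13.84°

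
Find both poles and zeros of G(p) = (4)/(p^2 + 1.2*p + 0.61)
Set denominator = 0: p^2 + 1.2*p + 0.61 = 0 → Poles: -0.6 + 0.5j, -0.6 - 0.5j
Numerator is a nonzero constant (4) → Zeros: none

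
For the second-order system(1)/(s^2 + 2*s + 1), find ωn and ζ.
Standard form: ωn²/(s²+2ζωn·s+ωn²).
const=1=ωn² → ωn=1, s coeff=2=2ζωn → ζ=1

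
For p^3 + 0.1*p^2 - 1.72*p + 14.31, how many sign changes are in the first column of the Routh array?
Routh array:
p^3: [1, -1.72]; p^2: [0.1, 14.31]; p^1: [-144.82]; p^0: [14.31]
First column: [1, 0.1, -144.82, 14.31]. Sign changes = 2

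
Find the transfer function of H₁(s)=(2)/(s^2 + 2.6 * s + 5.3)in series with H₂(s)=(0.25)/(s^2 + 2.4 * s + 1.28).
Series: H = H₁ · H₂ = (n₁·n₂)/(d₁·d₂).
Num: n₁·n₂ = 0.5. Den: d₁·d₂ = s^4 + 5*s^3 + 12.82*s^2 + 16.048*s + 6.784.
H(s) = (0.5)/(s^4 + 5*s^3 + 12.82*s^2 + 16.048*s + 6.784)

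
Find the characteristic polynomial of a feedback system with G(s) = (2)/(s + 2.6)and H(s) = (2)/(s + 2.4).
Characteristic poly = G_den * H_den + G_num * H_num = (s^2 + 5*s + 6.24) + (4) = s^2 + 5*s + 10.24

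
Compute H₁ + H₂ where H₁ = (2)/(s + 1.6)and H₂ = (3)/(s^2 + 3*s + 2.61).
Parallel: H = H₁ + H₂ = (n₁·d₂ + n₂·d₁)/(d₁·d₂).
n₁·d₂ = 2*s^2 + 6*s + 5.22. n₂·d₁ = 3*s + 4.8. Sum = 2*s^2 + 9*s + 10.02. d₁·d₂ = s^3 + 4.6*s^2 + 7.41*s + 4.176.
H(s) = (2*s^2 + 9*s + 10.02)/(s^3 + 4.6*s^2 + 7.41*s + 4.176)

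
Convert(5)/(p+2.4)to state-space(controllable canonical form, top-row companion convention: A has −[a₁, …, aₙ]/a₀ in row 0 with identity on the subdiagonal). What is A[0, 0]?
Reachable canonical form for den = p + 2.4: top row of A = -[a₁,a₂,...,aₙ]/a₀, ones on the subdiagonal, zeros elsewhere.
A = [[-2.4]].
A[0,0] = -2.4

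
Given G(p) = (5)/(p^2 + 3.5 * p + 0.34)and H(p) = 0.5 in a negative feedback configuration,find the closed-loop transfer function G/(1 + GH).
Closed-loop T = G/(1+GH).
Numerator: G_num * H_den = 5.
Denominator: G_den * H_den + G_num * H_num = (p^2 + 3.5*p + 0.34) + (2.5) = p^2 + 3.5*p + 2.84.
T(p) = (5)/(p^2 + 3.5*p + 2.84)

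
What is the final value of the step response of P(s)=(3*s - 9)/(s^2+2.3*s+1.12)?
FVT: lim_{t→∞} y(t) = lim_{s→0} s*Y(s) where Y(s) = P(s)/s.
= lim_{s→0} P(s) = P(0) = num(0)/den(0) = -9/1.12 = -8.036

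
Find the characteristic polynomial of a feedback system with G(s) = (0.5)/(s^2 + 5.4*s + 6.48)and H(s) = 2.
Characteristic poly = G_den * H_den + G_num * H_num = (s^2 + 5.4*s + 6.48) + (1) = s^2 + 5.4*s + 7.48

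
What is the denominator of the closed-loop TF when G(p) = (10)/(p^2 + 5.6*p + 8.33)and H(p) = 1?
Characteristic poly = G_den * H_den + G_num * H_num = (p^2 + 5.6*p + 8.33) + (10) = p^2 + 5.6*p + 18.33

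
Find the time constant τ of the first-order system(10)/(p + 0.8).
First-order system: τ = -1/pole. Pole = -0.8. τ = -1/(-0.8) = 1.25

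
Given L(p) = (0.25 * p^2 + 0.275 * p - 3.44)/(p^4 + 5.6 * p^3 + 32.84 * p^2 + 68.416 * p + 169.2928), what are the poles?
Set denominator = 0: p^4 + 5.6*p^3 + 32.84*p^2 + 68.416*p + 169.2928 = (p^2 + 1.6*p + 10.88)(p^2 + 4*p + 15.56) = 0 → Poles: -0.8 + 3.2j, -0.8 - 3.2j, -2 + 3.4j, -2 - 3.4j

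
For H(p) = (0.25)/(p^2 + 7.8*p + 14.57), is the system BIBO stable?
Denominator: p^2 + 7.8*p + 14.57 = (p + 4.7)(p + 3.1). Poles: -3.1, -4.7. All Re(p)<0: Yes (stable)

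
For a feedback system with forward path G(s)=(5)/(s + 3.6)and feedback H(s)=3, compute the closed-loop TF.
Closed-loop T = G/(1+GH).
Numerator: G_num * H_den = 5.
Denominator: G_den * H_den + G_num * H_num = (s + 3.6) + (15) = s + 18.6.
T(s) = (5)/(s + 18.6)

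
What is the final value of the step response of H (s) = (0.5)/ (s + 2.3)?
FVT: lim_{t→∞} y(t) = lim_{s→0} s*Y(s) where Y(s) = H(s)/s.
= lim_{s→0} H(s) = H(0) = num(0)/den(0) = 0.5/2.3 = 0.2174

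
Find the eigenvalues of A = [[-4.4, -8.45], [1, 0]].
Eigenvalues solve det(λI - A) = 0.
Characteristic polynomial: λ^2 + 4.4*λ + 8.45 = 0.
Roots: -2.2 + 1.9j, -2.2 - 1.9j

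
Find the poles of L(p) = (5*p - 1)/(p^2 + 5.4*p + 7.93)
Set denominator = 0: p^2 + 5.4*p + 7.93 = 0 → Poles: -2.7 + 0.8j, -2.7 - 0.8j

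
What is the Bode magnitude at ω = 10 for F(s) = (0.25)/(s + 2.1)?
Substitute s = j*10: F(j10) = 0.00502825 - 0.0239441j.
|F(j10)| = sqrt(Re² + Im²) = 0.02447.
20*log₁₀(0.02447) = -32.23 dB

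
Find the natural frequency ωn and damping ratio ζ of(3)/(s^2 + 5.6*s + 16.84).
Underdamped: complex pole -2.8 + 3j. ωn = |pole| = 4.104, ζ = -Re(pole)/ωn = 0.6823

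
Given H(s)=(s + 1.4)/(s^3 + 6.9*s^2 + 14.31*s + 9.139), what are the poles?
Set denominator = 0: s^3 + 6.9*s^2 + 14.31*s + 9.139 = (s + 1.3)(s + 1.9)(s + 3.7) = 0 → Poles: -1.3, -1.9, -3.7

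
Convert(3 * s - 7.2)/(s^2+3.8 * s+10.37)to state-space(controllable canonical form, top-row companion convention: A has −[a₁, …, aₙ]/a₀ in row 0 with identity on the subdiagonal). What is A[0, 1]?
Reachable canonical form for den = s^2 + 3.8*s + 10.37: top row of A = -[a₁,a₂,...,aₙ]/a₀, ones on the subdiagonal, zeros elsewhere.
A = [[-3.8, -10.37], [1, 0]].
A[0,1] = -10.37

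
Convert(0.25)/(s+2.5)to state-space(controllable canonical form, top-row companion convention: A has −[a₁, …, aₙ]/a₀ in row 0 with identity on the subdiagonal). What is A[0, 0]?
Reachable canonical form for den = s + 2.5: top row of A = -[a₁,a₂,...,aₙ]/a₀, ones on the subdiagonal, zeros elsewhere.
A = [[-2.5]].
A[0,0] = -2.5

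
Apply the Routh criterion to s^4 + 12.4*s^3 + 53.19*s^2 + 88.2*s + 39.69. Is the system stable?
Routh array:
s^4: [1, 53.19, 39.69]; s^3: [12.4, 88.2]; s^2: [46.0771, 39.69]; s^1: [77.5189]; s^0: [39.69]
First column: [1, 12.4, 46.0771, 77.5189, 39.69]. Sign changes = 0.
Yes, stable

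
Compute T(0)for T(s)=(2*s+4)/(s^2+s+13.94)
DC gain = T(0) = num(0)/den(0) = 4/13.94 = 0.2869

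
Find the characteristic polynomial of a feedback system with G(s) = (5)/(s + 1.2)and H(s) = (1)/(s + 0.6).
Characteristic poly = G_den * H_den + G_num * H_num = (s^2 + 1.8*s + 0.72) + (5) = s^2 + 1.8*s + 5.72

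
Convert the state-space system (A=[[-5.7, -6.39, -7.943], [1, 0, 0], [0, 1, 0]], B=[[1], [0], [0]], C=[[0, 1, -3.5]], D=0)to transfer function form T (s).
T(s) = C(sI - A)⁻¹B + D.
Characteristic polynomial det(sI - A) = s^3 + 5.7*s^2 + 6.39*s + 7.943.
Numerator from C·adj(sI-A)·B + D·det(sI-A) = s - 3.5.
T(s) = (s - 3.5)/(s^3 + 5.7*s^2 + 6.39*s + 7.943)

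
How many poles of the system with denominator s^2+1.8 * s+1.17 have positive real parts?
Poles: -0.9 + 0.6j, -0.9 - 0.6j. RHP poles (Re>0): 0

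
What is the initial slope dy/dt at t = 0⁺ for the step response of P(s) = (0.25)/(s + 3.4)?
IVT: y'(0⁺) = lim_{s→∞} s²·Y(s) = lim_{s→∞} s·P(s).
deg(num) = 0, deg(den) = 1, relative degree = 1, so s·P(s) → (leading num)/(leading den) = 0.25/1 = 0.25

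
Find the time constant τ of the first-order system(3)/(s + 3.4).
First-order system: τ = -1/pole. Pole = -3.4. τ = -1/(-3.4) = 0.2941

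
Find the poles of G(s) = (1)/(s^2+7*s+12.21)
Set denominator = 0: s^2 + 7*s + 12.21 = (s + 3.7)(s + 3.3) = 0 → Poles: -3.3, -3.7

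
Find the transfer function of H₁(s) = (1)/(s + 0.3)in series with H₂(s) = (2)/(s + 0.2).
Series: H = H₁ · H₂ = (n₁·n₂)/(d₁·d₂).
Num: n₁·n₂ = 2. Den: d₁·d₂ = s^2 + 0.5*s + 0.06.
H(s) = (2)/(s^2 + 0.5*s + 0.06)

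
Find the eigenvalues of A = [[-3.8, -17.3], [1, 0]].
Eigenvalues solve det(λI - A) = 0.
Characteristic polynomial: λ^2 + 3.8*λ + 17.3 = 0.
Roots: -1.9 + 3.7j, -1.9 - 3.7j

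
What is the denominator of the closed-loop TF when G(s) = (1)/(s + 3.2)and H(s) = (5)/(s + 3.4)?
Characteristic poly = G_den * H_den + G_num * H_num = (s^2 + 6.6*s + 10.88) + (5) = s^2 + 6.6*s + 15.88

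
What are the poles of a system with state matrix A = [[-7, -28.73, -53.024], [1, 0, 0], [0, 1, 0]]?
Eigenvalues solve det(λI - A) = 0.
Characteristic polynomial: λ^3 + 7*λ^2 + 28.73*λ + 53.024 = 0.
Factor: (λ + 3.2)(λ^2 + 3.8*λ + 16.57) = 0.
Roots: -1.9 + 3.6j, -1.9 - 3.6j, -3.2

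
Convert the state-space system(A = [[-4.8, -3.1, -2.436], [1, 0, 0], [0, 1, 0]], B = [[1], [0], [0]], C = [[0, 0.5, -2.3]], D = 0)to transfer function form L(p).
L(p) = C(pI - A)⁻¹B + D.
Characteristic polynomial det(pI - A) = p^3 + 4.8*p^2 + 3.1*p + 2.436.
Numerator from C·adj(pI-A)·B + D·det(pI-A) = 0.5*p - 2.3.
L(p) = (0.5*p - 2.3)/(p^3 + 4.8*p^2 + 3.1*p + 2.436)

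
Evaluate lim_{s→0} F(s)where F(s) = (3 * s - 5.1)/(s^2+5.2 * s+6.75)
DC gain = F(0) = num(0)/den(0) = -5.1/6.75 = -0.7556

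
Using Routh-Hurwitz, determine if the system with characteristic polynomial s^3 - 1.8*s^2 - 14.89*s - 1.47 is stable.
Routh array:
s^3: [1, -14.89]; s^2: [-1.8, -1.47]; s^1: [-15.7067]; s^0: [-1.47]
First column: [1, -1.8, -15.7067, -1.47]. Sign changes = 1.
No, unstable (1 RHP root(s))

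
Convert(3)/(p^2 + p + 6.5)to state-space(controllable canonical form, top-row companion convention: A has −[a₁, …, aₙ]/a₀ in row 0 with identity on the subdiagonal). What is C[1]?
Reachable canonical form: C = numerator coefficients (right-aligned, zero-padded to length n).
num = 3, C = [[0, 3]].
C[1] = 3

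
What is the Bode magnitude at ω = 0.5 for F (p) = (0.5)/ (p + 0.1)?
Substitute p = j*0.5: F(j0.5) = 0.192308 - 0.961538j.
|F(j0.5)| = sqrt(Re² + Im²) = 0.9806.
20*log₁₀(0.9806) = -0.17 dB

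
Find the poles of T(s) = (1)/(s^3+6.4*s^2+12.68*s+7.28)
Set denominator = 0: s^3 + 6.4*s^2 + 12.68*s + 7.28 = (s + 2.8)(s + 2.6)(s + 1) = 0 → Poles: -1, -2.6, -2.8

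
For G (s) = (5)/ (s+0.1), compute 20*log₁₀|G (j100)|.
Substitute s = j*100: G(j100) = 5e-05 - 0.05j.
|G(j100)| = sqrt(Re² + Im²) = 0.05.
20*log₁₀(0.05) = -26.02 dB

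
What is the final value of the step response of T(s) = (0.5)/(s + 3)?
FVT: lim_{t→∞} y(t) = lim_{s→0} s*Y(s) where Y(s) = T(s)/s.
= lim_{s→0} T(s) = T(0) = num(0)/den(0) = 0.5/3 = 0.1667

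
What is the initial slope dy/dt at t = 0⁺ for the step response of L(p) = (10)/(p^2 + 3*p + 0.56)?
IVT: y'(0⁺) = lim_{p→∞} p²·Y(p) = lim_{p→∞} p·L(p).
deg(num) = 0, deg(den) = 2, relative degree = 2 ≥ 2, so p·L(p) → 0. Initial slope = 0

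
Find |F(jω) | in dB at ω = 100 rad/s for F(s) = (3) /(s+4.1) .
Substitute s = j*100: F(j100) = 0.00122794 - 0.0299497j.
|F(j100)| = sqrt(Re² + Im²) = 0.02997.
20*log₁₀(0.02997) = -30.46 dB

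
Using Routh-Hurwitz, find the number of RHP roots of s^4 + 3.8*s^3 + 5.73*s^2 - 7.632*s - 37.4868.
Routh array:
s^4: [1, 5.73, -37.4868]; s^3: [3.8, -7.632]; s^2: [7.73842, -37.4868]; s^1: [10.7761]; s^0: [-37.4868]
First column: [1, 3.8, 7.73842, 10.7761, -37.4868]. Sign changes = RHP roots = 1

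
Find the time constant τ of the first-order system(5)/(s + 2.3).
First-order system: τ = -1/pole. Pole = -2.3. τ = -1/(-2.3) = 0.4348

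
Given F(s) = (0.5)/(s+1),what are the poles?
Set denominator = 0: s + 1 = 0 → Poles: -1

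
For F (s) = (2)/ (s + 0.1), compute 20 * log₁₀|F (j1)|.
Substitute s = j*1: F(j1) = 0.19802 - 1.9802j.
|F(j1)| = sqrt(Re² + Im²) = 1.99.
20*log₁₀(1.99) = 5.98 dB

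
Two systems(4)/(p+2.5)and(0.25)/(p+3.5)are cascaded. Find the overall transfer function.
Series: H = H₁ · H₂ = (n₁·n₂)/(d₁·d₂).
Num: n₁·n₂ = 1. Den: d₁·d₂ = p^2 + 6*p + 8.75.
H(p) = (1)/(p^2 + 6*p + 8.75)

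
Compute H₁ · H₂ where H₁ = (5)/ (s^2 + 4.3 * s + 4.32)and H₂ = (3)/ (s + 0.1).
Series: H = H₁ · H₂ = (n₁·n₂)/(d₁·d₂).
Num: n₁·n₂ = 15. Den: d₁·d₂ = s^3 + 4.4*s^2 + 4.75*s + 0.432.
H(s) = (15)/(s^3 + 4.4*s^2 + 4.75*s + 0.432)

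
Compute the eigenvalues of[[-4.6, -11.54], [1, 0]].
Eigenvalues solve det(λI - A) = 0.
Characteristic polynomial: λ^2 + 4.6*λ + 11.54 = 0.
Roots: -2.3 + 2.5j, -2.3 - 2.5j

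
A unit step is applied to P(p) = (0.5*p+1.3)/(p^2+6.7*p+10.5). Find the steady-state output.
FVT: lim_{t→∞} y(t) = lim_{p→0} p*Y(p) where Y(p) = P(p)/p.
= lim_{p→0} P(p) = P(0) = num(0)/den(0) = 1.3/10.5 = 0.1238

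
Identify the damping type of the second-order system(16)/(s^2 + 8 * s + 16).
Standard form: ωn²/(s²+2ζωn·s+ωn²) gives ωn=4, ζ=1.
Critically damped (ζ = 1)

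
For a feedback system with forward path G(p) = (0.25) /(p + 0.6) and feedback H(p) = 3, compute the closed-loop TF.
Closed-loop T = G/(1+GH).
Numerator: G_num * H_den = 0.25.
Denominator: G_den * H_den + G_num * H_num = (p + 0.6) + (0.75) = p + 1.35.
T(p) = (0.25)/(p + 1.35)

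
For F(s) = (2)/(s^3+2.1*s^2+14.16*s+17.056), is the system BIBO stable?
Denominator: s^3 + 2.1*s^2 + 14.16*s + 17.056 = (s + 1.3)(s^2 + 0.8*s + 13.12). Poles: -0.4 + 3.6j, -0.4 - 3.6j, -1.3. All Re(p)<0: Yes (stable)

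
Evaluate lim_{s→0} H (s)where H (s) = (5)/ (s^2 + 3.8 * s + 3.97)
DC gain = H(0) = num(0)/den(0) = 5/3.97 = 1.259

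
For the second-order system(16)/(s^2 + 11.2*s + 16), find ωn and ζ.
Standard form: ωn²/(s²+2ζωn·s+ωn²).
const=16=ωn² → ωn=4, s coeff=11.2=2ζωn → ζ=1.4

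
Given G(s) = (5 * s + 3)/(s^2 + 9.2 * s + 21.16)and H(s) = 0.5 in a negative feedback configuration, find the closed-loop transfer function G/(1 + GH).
Closed-loop T = G/(1+GH).
Numerator: G_num * H_den = 5*s + 3.
Denominator: G_den * H_den + G_num * H_num = (s^2 + 9.2*s + 21.16) + (2.5*s + 1.5) = s^2 + 11.7*s + 22.66.
T(s) = (5*s + 3)/(s^2 + 11.7*s + 22.66)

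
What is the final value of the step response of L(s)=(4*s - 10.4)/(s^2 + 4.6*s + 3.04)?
FVT: lim_{t→∞} y(t) = lim_{s→0} s*Y(s) where Y(s) = L(s)/s.
= lim_{s→0} L(s) = L(0) = num(0)/den(0) = -10.4/3.04 = -3.421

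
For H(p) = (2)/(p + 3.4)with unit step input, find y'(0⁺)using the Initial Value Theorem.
IVT: y'(0⁺) = lim_{p→∞} p²·Y(p) = lim_{p→∞} p·H(p).
deg(num) = 0, deg(den) = 1, relative degree = 1, so p·H(p) → (leading num)/(leading den) = 2/1 = 2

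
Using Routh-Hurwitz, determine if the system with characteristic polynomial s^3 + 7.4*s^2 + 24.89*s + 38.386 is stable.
Routh array:
s^3: [1, 24.89]; s^2: [7.4, 38.386]; s^1: [19.7027]; s^0: [38.386]
First column: [1, 7.4, 19.7027, 38.386]. Sign changes = 0.
Yes, stable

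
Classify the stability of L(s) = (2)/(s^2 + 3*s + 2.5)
Denominator: s^2 + 3*s + 2.5. Poles: -1.5 + 0.5j, -1.5 - 0.5j. Stable (all poles in LHP)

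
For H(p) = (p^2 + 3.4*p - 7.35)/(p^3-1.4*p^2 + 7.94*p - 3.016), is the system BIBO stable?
Denominator: p^3 - 1.4*p^2 + 7.94*p - 3.016 = (p - 0.4)(p^2 - p + 7.54). Poles: 0.4, 0.5 + 2.7j, 0.5 - 2.7j. All Re(p)<0: No (unstable)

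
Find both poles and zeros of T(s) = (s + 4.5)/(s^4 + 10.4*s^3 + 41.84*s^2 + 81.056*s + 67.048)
Set denominator = 0: s^4 + 10.4*s^3 + 41.84*s^2 + 81.056*s + 67.048 = (s + 3.4)(s + 3.4)(s^2 + 3.6*s + 5.8) = 0 → Poles: -1.8 + 1.6j, -1.8 - 1.6j, -3.4, -3.4
Set numerator = 0: s + 4.5 = 0 → Zeros: -4.5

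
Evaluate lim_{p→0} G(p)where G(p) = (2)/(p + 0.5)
DC gain = G(0) = num(0)/den(0) = 2/0.5 = 4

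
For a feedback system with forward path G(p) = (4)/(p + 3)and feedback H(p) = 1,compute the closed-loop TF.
Closed-loop T = G/(1+GH).
Numerator: G_num * H_den = 4.
Denominator: G_den * H_den + G_num * H_num = (p + 3) + (4) = p + 7.
T(p) = (4)/(p + 7)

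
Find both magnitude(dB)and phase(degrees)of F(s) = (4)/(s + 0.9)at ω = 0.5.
Substitute s = j*0.5: F(j0.5) = 3.39623 - 1.88679j.
|F| = 20*log₁₀(sqrt(Re²+Im²)) = 11.79 dB.
∠F = atan2(Im, Re) = -29.05°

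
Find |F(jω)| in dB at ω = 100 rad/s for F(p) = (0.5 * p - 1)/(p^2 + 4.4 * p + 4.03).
Substitute p = j*100: F(j100) = 0.000319599 - 0.00498795j.
|F(j100)| = sqrt(Re² + Im²) = 0.004998.
20*log₁₀(0.004998) = -46.02 dB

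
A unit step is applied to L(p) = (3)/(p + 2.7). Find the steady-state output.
FVT: lim_{t→∞} y(t) = lim_{p→0} p*Y(p) where Y(p) = L(p)/p.
= lim_{p→0} L(p) = L(0) = num(0)/den(0) = 3/2.7 = 1.111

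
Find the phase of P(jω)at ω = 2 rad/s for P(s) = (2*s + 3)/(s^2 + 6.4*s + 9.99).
Substitute s = j*2: P(j2) = 0.346335 - 0.0723012j.
∠P(j2) = atan2(Im, Re) = atan2(-0.0723012, 0.346335) = -11.79°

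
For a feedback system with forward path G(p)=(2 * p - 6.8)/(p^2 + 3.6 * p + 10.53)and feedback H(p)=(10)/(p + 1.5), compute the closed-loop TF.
Closed-loop T = G/(1+GH).
Numerator: G_num * H_den = 2*p^2 - 3.8*p - 10.2.
Denominator: G_den * H_den + G_num * H_num = (p^3 + 5.1*p^2 + 15.93*p + 15.795) + (20*p - 68) = p^3 + 5.1*p^2 + 35.93*p - 52.205.
T(p) = (2*p^2 - 3.8*p - 10.2)/(p^3 + 5.1*p^2 + 35.93*p - 52.205)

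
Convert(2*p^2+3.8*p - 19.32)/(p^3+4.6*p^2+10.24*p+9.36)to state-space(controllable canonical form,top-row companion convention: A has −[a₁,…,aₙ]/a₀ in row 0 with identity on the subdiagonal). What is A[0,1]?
Reachable canonical form for den = p^3 + 4.6*p^2 + 10.24*p + 9.36: top row of A = -[a₁,a₂,...,aₙ]/a₀, ones on the subdiagonal, zeros elsewhere.
A = [[-4.6, -10.24, -9.36], [1, 0, 0], [0, 1, 0]].
A[0,1] = -10.24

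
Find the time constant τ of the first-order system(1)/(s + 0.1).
First-order system: τ = -1/pole. Pole = -0.1. τ = -1/(-0.1) = 10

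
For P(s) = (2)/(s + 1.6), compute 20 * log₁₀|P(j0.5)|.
Substitute s = j*0.5: P(j0.5) = 1.13879 - 0.355872j.
|P(j0.5)| = sqrt(Re² + Im²) = 1.193.
20*log₁₀(1.193) = 1.53 dB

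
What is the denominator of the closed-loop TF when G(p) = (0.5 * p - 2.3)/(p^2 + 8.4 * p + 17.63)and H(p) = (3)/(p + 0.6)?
Characteristic poly = G_den * H_den + G_num * H_num = (p^3 + 9*p^2 + 22.67*p + 10.578) + (1.5*p - 6.9) = p^3 + 9*p^2 + 24.17*p + 3.678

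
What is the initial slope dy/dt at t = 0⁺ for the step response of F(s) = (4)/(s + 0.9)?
IVT: y'(0⁺) = lim_{s→∞} s²·Y(s) = lim_{s→∞} s·F(s).
deg(num) = 0, deg(den) = 1, relative degree = 1, so s·F(s) → (leading num)/(leading den) = 4/1 = 4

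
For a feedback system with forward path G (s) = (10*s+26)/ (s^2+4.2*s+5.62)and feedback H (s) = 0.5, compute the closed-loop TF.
Closed-loop T = G/(1+GH).
Numerator: G_num * H_den = 10*s + 26.
Denominator: G_den * H_den + G_num * H_num = (s^2 + 4.2*s + 5.62) + (5*s + 13) = s^2 + 9.2*s + 18.62.
T(s) = (10*s + 26)/(s^2 + 9.2*s + 18.62)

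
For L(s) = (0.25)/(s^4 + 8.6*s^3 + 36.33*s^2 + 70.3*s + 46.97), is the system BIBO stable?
Denominator: s^4 + 8.6*s^3 + 36.33*s^2 + 70.3*s + 46.97 = (s + 1.4)(s + 2.2)(s^2 + 5*s + 15.25). Poles: -1.4, -2.2, -2.5 + 3j, -2.5 - 3j. All Re(p)<0: Yes (stable)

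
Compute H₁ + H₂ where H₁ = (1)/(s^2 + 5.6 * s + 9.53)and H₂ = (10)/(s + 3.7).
Parallel: H = H₁ + H₂ = (n₁·d₂ + n₂·d₁)/(d₁·d₂).
n₁·d₂ = s + 3.7. n₂·d₁ = 10*s^2 + 56*s + 95.3. Sum = 10*s^2 + 57*s + 99. d₁·d₂ = s^3 + 9.3*s^2 + 30.25*s + 35.261.
H(s) = (10*s^2 + 57*s + 99)/(s^3 + 9.3*s^2 + 30.25*s + 35.261)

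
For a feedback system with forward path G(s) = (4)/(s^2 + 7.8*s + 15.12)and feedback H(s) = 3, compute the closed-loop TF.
Closed-loop T = G/(1+GH).
Numerator: G_num * H_den = 4.
Denominator: G_den * H_den + G_num * H_num = (s^2 + 7.8*s + 15.12) + (12) = s^2 + 7.8*s + 27.12.
T(s) = (4)/(s^2 + 7.8*s + 27.12)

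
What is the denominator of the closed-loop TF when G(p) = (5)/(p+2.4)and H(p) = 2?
Characteristic poly = G_den * H_den + G_num * H_num = (p + 2.4) + (10) = p + 12.4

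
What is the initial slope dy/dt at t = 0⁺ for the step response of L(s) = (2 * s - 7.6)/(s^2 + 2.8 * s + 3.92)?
IVT: y'(0⁺) = lim_{s→∞} s²·Y(s) = lim_{s→∞} s·L(s).
deg(num) = 1, deg(den) = 2, relative degree = 1, so s·L(s) → (leading num)/(leading den) = 2/1 = 2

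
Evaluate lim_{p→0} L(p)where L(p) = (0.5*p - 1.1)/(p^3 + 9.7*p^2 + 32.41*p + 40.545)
DC gain = L(0) = num(0)/den(0) = -1.1/40.545 = -0.02713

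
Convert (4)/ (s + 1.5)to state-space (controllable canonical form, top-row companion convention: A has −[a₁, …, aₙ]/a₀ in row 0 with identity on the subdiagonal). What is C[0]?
Reachable canonical form: C = numerator coefficients (right-aligned, zero-padded to length n).
num = 4, C = [[4]].
C[0] = 4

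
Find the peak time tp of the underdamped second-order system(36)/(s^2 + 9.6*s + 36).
Standard form: ωn²/(s²+2ζωn·s+ωn²) → ωn = 6, ζ = 0.8.
ωd = ωn·√(1-ζ²) = 6·√(1-0.8²) = 3.6.
tp = π/ωd = π/3.6 = 0.8727 s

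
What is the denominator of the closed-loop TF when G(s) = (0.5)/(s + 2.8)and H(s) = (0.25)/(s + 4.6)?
Characteristic poly = G_den * H_den + G_num * H_num = (s^2 + 7.4*s + 12.88) + (0.125) = s^2 + 7.4*s + 13.005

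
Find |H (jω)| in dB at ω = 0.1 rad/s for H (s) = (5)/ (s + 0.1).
Substitute s = j*0.1: H(j0.1) = 25 - 25j.
|H(j0.1)| = sqrt(Re² + Im²) = 35.36.
20*log₁₀(35.36) = 30.97 dB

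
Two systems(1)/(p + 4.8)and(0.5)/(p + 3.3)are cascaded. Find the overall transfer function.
Series: H = H₁ · H₂ = (n₁·n₂)/(d₁·d₂).
Num: n₁·n₂ = 0.5. Den: d₁·d₂ = p^2 + 8.1*p + 15.84.
H(p) = (0.5)/(p^2 + 8.1*p + 15.84)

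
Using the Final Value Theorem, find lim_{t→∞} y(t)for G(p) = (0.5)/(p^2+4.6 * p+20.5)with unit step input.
FVT: lim_{t→∞} y(t) = lim_{p→0} p*Y(p) where Y(p) = G(p)/p.
= lim_{p→0} G(p) = G(0) = num(0)/den(0) = 0.5/20.5 = 0.02439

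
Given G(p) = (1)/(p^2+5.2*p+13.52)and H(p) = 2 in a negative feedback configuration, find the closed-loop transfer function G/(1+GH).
Closed-loop T = G/(1+GH).
Numerator: G_num * H_den = 1.
Denominator: G_den * H_den + G_num * H_num = (p^2 + 5.2*p + 13.52) + (2) = p^2 + 5.2*p + 15.52.
T(p) = (1)/(p^2 + 5.2*p + 15.52)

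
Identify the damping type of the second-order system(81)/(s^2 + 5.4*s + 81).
Standard form: ωn²/(s²+2ζωn·s+ωn²) gives ωn=9, ζ=0.3.
Underdamped (ζ = 0.3 < 1)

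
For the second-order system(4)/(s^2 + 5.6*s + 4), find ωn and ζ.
Standard form: ωn²/(s²+2ζωn·s+ωn²).
const=4=ωn² → ωn=2, s coeff=5.6=2ζωn → ζ=1.4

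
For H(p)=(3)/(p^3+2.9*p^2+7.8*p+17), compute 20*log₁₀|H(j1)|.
Substitute p = j*1: H(j1) = 0.172618 - 0.0832483j.
|H(j1)| = sqrt(Re² + Im²) = 0.1916.
20*log₁₀(0.1916) = -14.35 dB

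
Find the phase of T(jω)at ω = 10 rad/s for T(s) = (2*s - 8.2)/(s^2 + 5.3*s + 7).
Substitute s = j*10: T(j10) = 0.159068 - 0.124402j.
∠T(j10) = atan2(Im, Re) = atan2(-0.124402, 0.159068) = -38.03°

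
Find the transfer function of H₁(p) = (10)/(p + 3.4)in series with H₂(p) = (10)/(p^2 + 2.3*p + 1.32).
Series: H = H₁ · H₂ = (n₁·n₂)/(d₁·d₂).
Num: n₁·n₂ = 100. Den: d₁·d₂ = p^3 + 5.7*p^2 + 9.14*p + 4.488.
H(p) = (100)/(p^3 + 5.7*p^2 + 9.14*p + 4.488)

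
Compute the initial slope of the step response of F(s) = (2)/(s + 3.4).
IVT: y'(0⁺) = lim_{s→∞} s²·Y(s) = lim_{s→∞} s·F(s).
deg(num) = 0, deg(den) = 1, relative degree = 1, so s·F(s) → (leading num)/(leading den) = 2/1 = 2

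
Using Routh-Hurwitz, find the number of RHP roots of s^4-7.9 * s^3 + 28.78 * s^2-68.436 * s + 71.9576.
Routh array:
s^4: [1, 28.78, 71.9576]; s^3: [-7.9, -68.436]; s^2: [20.1172, 71.9576]; s^1: [-40.1784]; s^0: [71.9576]
First column: [1, -7.9, 20.1172, -40.1784, 71.9576]. Sign changes = RHP roots = 4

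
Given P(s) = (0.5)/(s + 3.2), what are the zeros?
Numerator is a nonzero constant (0.5) → Zeros: none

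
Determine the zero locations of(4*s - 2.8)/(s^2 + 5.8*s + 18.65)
Set numerator = 0: 4*s - 2.8 = 0 → Zeros: 0.7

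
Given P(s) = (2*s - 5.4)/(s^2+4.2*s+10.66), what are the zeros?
Set numerator = 0: 2*s - 5.4 = 0 → Zeros: 2.7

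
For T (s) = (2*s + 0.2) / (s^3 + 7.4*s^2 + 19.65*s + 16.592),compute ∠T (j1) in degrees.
Substitute s = j*1: T(j1) = 0.0905321 + 0.0338966j.
∠T(j1) = atan2(Im, Re) = atan2(0.0338966, 0.0905321) = 20.53°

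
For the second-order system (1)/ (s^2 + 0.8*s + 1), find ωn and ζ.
Standard form: ωn²/(s²+2ζωn·s+ωn²).
const=1=ωn² → ωn=1, s coeff=0.8=2ζωn → ζ=0.4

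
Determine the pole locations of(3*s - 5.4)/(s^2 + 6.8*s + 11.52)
Set denominator = 0: s^2 + 6.8*s + 11.52 = (s + 3.2)(s + 3.6) = 0 → Poles: -3.2, -3.6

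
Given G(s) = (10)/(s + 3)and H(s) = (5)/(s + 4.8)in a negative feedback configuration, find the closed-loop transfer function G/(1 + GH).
Closed-loop T = G/(1+GH).
Numerator: G_num * H_den = 10*s + 48.
Denominator: G_den * H_den + G_num * H_num = (s^2 + 7.8*s + 14.4) + (50) = s^2 + 7.8*s + 64.4.
T(s) = (10*s + 48)/(s^2 + 7.8*s + 64.4)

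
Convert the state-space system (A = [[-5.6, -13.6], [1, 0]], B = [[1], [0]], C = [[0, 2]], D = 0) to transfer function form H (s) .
H(s) = C(sI - A)⁻¹B + D.
Characteristic polynomial det(sI - A) = s^2 + 5.6*s + 13.6.
Numerator from C·adj(sI-A)·B + D·det(sI-A) = 2.
H(s) = (2)/(s^2 + 5.6*s + 13.6)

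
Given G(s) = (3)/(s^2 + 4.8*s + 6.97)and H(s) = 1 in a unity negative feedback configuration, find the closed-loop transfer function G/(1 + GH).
Closed-loop T = G/(1+GH).
Numerator: G_num * H_den = 3.
Denominator: G_den * H_den + G_num * H_num = (s^2 + 4.8*s + 6.97) + (3) = s^2 + 4.8*s + 9.97.
T(s) = (3)/(s^2 + 4.8*s + 9.97)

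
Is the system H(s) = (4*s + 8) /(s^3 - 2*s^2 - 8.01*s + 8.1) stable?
Denominator: s^3 - 2*s^2 - 8.01*s + 8.1 = (s - 3.6)(s - 0.9)(s + 2.5). Poles: -2.5, 0.9, 3.6. All Re(p)<0: No (unstable)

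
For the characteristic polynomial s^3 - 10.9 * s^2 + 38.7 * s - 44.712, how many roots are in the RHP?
s^3 - 10.9*s^2 + 38.7*s - 44.712 = (s - 3.6)(s - 4.6)(s - 2.7). Poles: 2.7, 3.6, 4.6. RHP poles (Re>0): 3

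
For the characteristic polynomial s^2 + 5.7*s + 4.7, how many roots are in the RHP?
s^2 + 5.7*s + 4.7 = (s + 4.7)(s + 1). Poles: -1, -4.7. RHP poles (Re>0): 0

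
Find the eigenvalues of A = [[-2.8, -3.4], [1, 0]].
Eigenvalues solve det(λI - A) = 0.
Characteristic polynomial: λ^2 + 2.8*λ + 3.4 = 0.
Roots: -1.4 + 1.2j, -1.4 - 1.2j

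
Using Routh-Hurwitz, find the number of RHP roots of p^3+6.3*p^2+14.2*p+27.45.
Routh array:
p^3: [1, 14.2]; p^2: [6.3, 27.45]; p^1: [9.84286]; p^0: [27.45]
First column: [1, 6.3, 9.84286, 27.45]. Sign changes = RHP roots = 0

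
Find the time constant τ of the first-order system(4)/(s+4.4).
First-order system: τ = -1/pole. Pole = -4.4. τ = -1/(-4.4) = 0.2273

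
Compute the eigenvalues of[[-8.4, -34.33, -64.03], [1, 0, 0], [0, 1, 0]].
Eigenvalues solve det(λI - A) = 0.
Characteristic polynomial: λ^3 + 8.4*λ^2 + 34.33*λ + 64.03 = 0.
Factor: (λ + 3.8)(λ^2 + 4.6*λ + 16.85) = 0.
Roots: -2.3 + 3.4j, -2.3 - 3.4j, -3.8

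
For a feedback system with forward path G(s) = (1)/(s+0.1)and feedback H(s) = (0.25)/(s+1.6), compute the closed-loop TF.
Closed-loop T = G/(1+GH).
Numerator: G_num * H_den = s + 1.6.
Denominator: G_den * H_den + G_num * H_num = (s^2 + 1.7*s + 0.16) + (0.25) = s^2 + 1.7*s + 0.41.
T(s) = (s + 1.6)/(s^2 + 1.7*s + 0.41)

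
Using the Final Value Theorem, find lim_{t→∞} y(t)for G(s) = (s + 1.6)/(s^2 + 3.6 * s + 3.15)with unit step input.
FVT: lim_{t→∞} y(t) = lim_{s→0} s*Y(s) where Y(s) = G(s)/s.
= lim_{s→0} G(s) = G(0) = num(0)/den(0) = 1.6/3.15 = 0.5079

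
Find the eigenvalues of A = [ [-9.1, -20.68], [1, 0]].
Eigenvalues solve det(λI - A) = 0.
Characteristic polynomial: λ^2 + 9.1*λ + 20.68 = 0.
Factor: (λ + 4.7)(λ + 4.4) = 0.
Roots: -4.4, -4.7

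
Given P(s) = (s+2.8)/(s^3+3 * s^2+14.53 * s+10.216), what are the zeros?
Set numerator = 0: s + 2.8 = 0 → Zeros: -2.8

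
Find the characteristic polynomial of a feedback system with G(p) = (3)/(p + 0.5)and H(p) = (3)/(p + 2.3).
Characteristic poly = G_den * H_den + G_num * H_num = (p^2 + 2.8*p + 1.15) + (9) = p^2 + 2.8*p + 10.15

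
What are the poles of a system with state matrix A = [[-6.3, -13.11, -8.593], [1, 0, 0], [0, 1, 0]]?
Eigenvalues solve det(λI - A) = 0.
Characteristic polynomial: λ^3 + 6.3*λ^2 + 13.11*λ + 8.593 = 0.
Factor: (λ + 1.3)(λ^2 + 5*λ + 6.61) = 0.
Roots: -1.3, -2.5 + 0.6j, -2.5 - 0.6j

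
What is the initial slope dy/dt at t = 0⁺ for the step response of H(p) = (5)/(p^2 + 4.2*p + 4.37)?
IVT: y'(0⁺) = lim_{p→∞} p²·Y(p) = lim_{p→∞} p·H(p).
deg(num) = 0, deg(den) = 2, relative degree = 2 ≥ 2, so p·H(p) → 0. Initial slope = 0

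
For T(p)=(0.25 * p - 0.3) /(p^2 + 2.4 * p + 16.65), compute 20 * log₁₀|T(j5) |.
Substitute p = j*5: T(j5) = 0.0819053 - 0.0319924j.
|T(j5)| = sqrt(Re² + Im²) = 0.08793.
20*log₁₀(0.08793) = -21.12 dB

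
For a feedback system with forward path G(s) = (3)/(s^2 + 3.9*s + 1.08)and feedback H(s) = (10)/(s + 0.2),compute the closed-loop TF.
Closed-loop T = G/(1+GH).
Numerator: G_num * H_den = 3*s + 0.6.
Denominator: G_den * H_den + G_num * H_num = (s^3 + 4.1*s^2 + 1.86*s + 0.216) + (30) = s^3 + 4.1*s^2 + 1.86*s + 30.216.
T(s) = (3*s + 0.6)/(s^3 + 4.1*s^2 + 1.86*s + 30.216)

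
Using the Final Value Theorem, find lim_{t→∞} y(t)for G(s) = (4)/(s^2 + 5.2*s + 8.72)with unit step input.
FVT: lim_{t→∞} y(t) = lim_{s→0} s*Y(s) where Y(s) = G(s)/s.
= lim_{s→0} G(s) = G(0) = num(0)/den(0) = 4/8.72 = 0.4587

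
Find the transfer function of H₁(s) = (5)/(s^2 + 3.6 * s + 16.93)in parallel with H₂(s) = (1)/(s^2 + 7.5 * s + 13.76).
Parallel: H = H₁ + H₂ = (n₁·d₂ + n₂·d₁)/(d₁·d₂).
n₁·d₂ = 5*s^2 + 37.5*s + 68.8. n₂·d₁ = s^2 + 3.6*s + 16.93. Sum = 6*s^2 + 41.1*s + 85.73. d₁·d₂ = s^4 + 11.1*s^3 + 57.69*s^2 + 176.511*s + 232.9568.
H(s) = (6*s^2 + 41.1*s + 85.73)/(s^4 + 11.1*s^3 + 57.69*s^2 + 176.511*s + 232.9568)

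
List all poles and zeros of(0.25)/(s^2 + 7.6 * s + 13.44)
Set denominator = 0: s^2 + 7.6*s + 13.44 = (s + 2.8)(s + 4.8) = 0 → Poles: -2.8, -4.8
Numerator is a nonzero constant (0.25) → Zeros: none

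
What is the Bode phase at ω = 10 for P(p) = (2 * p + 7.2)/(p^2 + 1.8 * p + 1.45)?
Substitute p = j*10: P(j10) = -0.0348303 - 0.209304j.
∠P(j10) = atan2(Im, Re) = atan2(-0.209304, -0.0348303) = -99.45°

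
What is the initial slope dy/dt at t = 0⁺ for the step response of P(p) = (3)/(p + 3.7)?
IVT: y'(0⁺) = lim_{p→∞} p²·Y(p) = lim_{p→∞} p·P(p).
deg(num) = 0, deg(den) = 1, relative degree = 1, so p·P(p) → (leading num)/(leading den) = 3/1 = 3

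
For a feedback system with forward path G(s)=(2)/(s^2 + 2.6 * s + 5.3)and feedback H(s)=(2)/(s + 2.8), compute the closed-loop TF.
Closed-loop T = G/(1+GH).
Numerator: G_num * H_den = 2*s + 5.6.
Denominator: G_den * H_den + G_num * H_num = (s^3 + 5.4*s^2 + 12.58*s + 14.84) + (4) = s^3 + 5.4*s^2 + 12.58*s + 18.84.
T(s) = (2*s + 5.6)/(s^3 + 5.4*s^2 + 12.58*s + 18.84)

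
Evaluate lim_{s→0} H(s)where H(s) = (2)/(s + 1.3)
DC gain = H(0) = num(0)/den(0) = 2/1.3 = 1.538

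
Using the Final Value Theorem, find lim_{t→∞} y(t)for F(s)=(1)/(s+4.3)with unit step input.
FVT: lim_{t→∞} y(t) = lim_{s→0} s*Y(s) where Y(s) = F(s)/s.
= lim_{s→0} F(s) = F(0) = num(0)/den(0) = 1/4.3 = 0.2326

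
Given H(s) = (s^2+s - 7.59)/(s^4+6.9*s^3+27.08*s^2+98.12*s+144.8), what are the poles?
Set denominator = 0: s^4 + 6.9*s^3 + 27.08*s^2 + 98.12*s + 144.8 = (s + 2.5)(s + 4)(s^2 + 0.4*s + 14.48) = 0 → Poles: -0.2 + 3.8j, -0.2 - 3.8j, -2.5, -4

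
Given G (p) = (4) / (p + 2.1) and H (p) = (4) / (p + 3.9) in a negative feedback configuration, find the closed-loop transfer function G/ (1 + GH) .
Closed-loop T = G/(1+GH).
Numerator: G_num * H_den = 4*p + 15.6.
Denominator: G_den * H_den + G_num * H_num = (p^2 + 6*p + 8.19) + (16) = p^2 + 6*p + 24.19.
T(p) = (4*p + 15.6)/(p^2 + 6*p + 24.19)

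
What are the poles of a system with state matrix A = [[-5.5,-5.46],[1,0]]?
Eigenvalues solve det(λI - A) = 0.
Characteristic polynomial: λ^2 + 5.5*λ + 5.46 = 0.
Factor: (λ + 4.2)(λ + 1.3) = 0.
Roots: -1.3, -4.2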